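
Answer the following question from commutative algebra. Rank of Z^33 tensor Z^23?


rank(M(x)N) = rank(M)*rank(N)
33*23 = 759


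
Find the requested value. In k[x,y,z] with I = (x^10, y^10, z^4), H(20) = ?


Need i<10, j<10, k<4 with i+j+k=20.
For each i, j ranges over max(0,20-i-3)..min(9,20-i):
  i=0: j in [17,9] -> 0
  i=1: j in [16,9] -> 0
  i=2: j in [15,9] -> 0
  i=3: j in [14,9] -> 0
  i=4: j in [13,9] -> 0
  i=5: j in [12,9] -> 0
  i=6: j in [11,9] -> 0
  i=7: j in [10,9] -> 0
  i=8: j in [9,9] -> 1
  i=9: j in [8,9] -> 2
H(20) = 0+0+0+0+0+0+0+0+1+2 = 3


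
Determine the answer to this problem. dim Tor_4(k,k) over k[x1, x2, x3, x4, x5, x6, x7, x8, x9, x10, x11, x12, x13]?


Koszul: C(n,i)=C(13,4)=715


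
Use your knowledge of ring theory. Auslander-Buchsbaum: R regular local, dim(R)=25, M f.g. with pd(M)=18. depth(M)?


pd+depth=depth(R)=25
depth=25-18=7


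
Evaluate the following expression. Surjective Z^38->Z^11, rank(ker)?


rank(ker) = 38-11 = 27


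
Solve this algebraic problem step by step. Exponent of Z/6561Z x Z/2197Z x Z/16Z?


Exponent = lcm of the cyclic orders; pairwise coprime => product.
3^8*13^3*2^4=6561*2197*16=230632272


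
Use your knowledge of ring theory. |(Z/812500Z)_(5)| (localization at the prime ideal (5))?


5-primary part: 812500=5^6*52
Size=5^6=15625


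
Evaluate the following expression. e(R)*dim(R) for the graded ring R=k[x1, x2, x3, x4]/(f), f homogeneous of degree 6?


e(R)=deg(f)=6, dim(R)=4-1=3
e*dim=6*3=18


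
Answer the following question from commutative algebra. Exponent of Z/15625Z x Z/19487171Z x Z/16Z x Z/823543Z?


Exponent = lcm of the cyclic orders; pairwise coprime => product.
5^6*11^7*2^4*7^7=15625*19487171*16*823543=4012130816713250000


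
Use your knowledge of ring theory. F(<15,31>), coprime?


gcd(15,31)=1 => F=ab-a-b=15*31-15-31=465-46=419


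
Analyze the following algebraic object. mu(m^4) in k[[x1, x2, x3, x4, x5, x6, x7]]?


C(n+d-1,d)=C(10,4)=210


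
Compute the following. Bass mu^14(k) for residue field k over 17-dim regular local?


C(n,i)=C(17,14)=680


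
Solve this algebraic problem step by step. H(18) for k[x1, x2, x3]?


C(d+n-1,n-1)=C(20,2)=190


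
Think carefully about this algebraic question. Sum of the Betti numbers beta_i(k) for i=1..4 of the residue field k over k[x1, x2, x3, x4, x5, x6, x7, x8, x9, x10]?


Koszul resolution: beta_i(k)=C(n,i), n=10
C(10,1)=10, C(10,2)=45, C(10,3)=120, C(10,4)=210
Sum=385


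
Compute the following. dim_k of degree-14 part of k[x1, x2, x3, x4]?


C(d+n-1,n-1)=C(17,3)=680


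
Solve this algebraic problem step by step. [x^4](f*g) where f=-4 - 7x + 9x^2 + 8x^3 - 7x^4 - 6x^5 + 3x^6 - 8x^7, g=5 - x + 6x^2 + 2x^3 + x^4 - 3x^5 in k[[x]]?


[x^4] = sum a_i*b_j, i+j=4
  -4*1=-4
  -7*2=-14
  9*6=54
  8*-1=-8
  -7*5=-35
Sum=-7


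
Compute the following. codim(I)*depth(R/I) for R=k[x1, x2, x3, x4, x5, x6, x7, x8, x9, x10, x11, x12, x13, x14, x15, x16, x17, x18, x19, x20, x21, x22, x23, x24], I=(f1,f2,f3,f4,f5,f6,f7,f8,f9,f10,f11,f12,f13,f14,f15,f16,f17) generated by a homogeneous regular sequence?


codim=17, depth=dim(R/I)=24-17=7
Product=17*7=119


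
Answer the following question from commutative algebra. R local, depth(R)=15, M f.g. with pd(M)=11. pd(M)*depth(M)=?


pd+depth=15
depth=15-11=4
pd*depth=11*4=44


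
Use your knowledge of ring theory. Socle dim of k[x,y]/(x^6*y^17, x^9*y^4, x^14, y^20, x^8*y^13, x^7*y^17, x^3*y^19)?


Socle = ann(m) = span of standard monomials u with x*u, y*u in I (staircase corners).
Redundant generators: x^7*y^17
Minimal generators: x^14, x^9*y^4, x^8*y^13, x^6*y^17, x^3*y^19, y^20
Corners: x^2y^19, x^5y^18, x^7y^16, x^8y^12, x^13y^3
Socle dim=5


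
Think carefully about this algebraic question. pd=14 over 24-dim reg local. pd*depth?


pd+depth=24
depth=24-14=10
pd*depth=14*10=140


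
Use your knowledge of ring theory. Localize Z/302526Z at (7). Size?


7-primary part: 302526=7^5*18
Size=7^5=16807


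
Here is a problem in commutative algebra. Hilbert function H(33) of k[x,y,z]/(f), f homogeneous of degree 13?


C(35,2)-C(22,2)=595-231=364


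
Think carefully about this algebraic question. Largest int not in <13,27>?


gcd(13,27)=1 => F=ab-a-b=13*27-13-27=351-40=311


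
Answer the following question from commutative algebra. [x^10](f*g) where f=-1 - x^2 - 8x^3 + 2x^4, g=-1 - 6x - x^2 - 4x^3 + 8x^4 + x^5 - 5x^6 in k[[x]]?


[x^10] = sum a_i*b_j, i+j=10
  2*-5=-10
Sum=-10


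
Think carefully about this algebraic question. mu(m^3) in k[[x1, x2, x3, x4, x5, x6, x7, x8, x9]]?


C(n+d-1,d)=C(11,3)=165


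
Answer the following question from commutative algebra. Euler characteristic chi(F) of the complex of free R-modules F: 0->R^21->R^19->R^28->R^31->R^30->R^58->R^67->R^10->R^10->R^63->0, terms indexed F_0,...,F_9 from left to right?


chi = sum (-1)^i * rank:
(-1)^0*21=21
(-1)^1*19=-19
(-1)^2*28=28
(-1)^3*31=-31
(-1)^4*30=30
(-1)^5*58=-58
(-1)^6*67=67
(-1)^7*10=-10
(-1)^8*10=10
(-1)^9*63=-63
chi=-25


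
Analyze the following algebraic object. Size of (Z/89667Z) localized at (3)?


3-primary part: 89667=3^7*41
Size=3^7=2187


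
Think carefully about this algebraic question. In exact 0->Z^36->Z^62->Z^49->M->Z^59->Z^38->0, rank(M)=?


Alt sum=0:
(-1)^0*36 + (-1)^1*62 + (-1)^2*49 + (-1)^3*? + (-1)^4*59 + (-1)^5*38=0
rank(M)=44


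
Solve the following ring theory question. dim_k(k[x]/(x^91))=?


Basis: 1,x,...,x^90
dim=91


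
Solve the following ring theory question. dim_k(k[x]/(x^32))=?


Basis: 1,x,...,x^31
dim=32


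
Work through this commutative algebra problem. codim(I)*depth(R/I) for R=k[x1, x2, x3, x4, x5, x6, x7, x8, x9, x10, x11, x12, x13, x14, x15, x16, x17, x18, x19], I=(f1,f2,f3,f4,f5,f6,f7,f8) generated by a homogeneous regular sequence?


codim=8, depth=dim(R/I)=19-8=11
Product=8*11=88


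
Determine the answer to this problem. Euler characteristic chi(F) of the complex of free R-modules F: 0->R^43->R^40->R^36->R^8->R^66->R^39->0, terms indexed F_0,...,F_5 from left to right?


chi = sum (-1)^i * rank:
(-1)^0*43=43
(-1)^1*40=-40
(-1)^2*36=36
(-1)^3*8=-8
(-1)^4*66=66
(-1)^5*39=-39
chi=58


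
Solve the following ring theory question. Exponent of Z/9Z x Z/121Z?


Exponent = lcm of the cyclic orders; pairwise coprime => product.
3^2*11^2=9*121=1089


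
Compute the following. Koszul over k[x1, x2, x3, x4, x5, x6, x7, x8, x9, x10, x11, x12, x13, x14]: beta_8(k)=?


C(n,i)=C(14,8)=3003


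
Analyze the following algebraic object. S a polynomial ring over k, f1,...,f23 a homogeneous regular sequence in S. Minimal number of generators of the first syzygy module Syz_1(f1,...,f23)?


Regular sequence => Koszul complex is the minimal free resolution.
Syz_1 minimally generated by Koszul relations f_i*e_j - f_j*e_i (i<j): mu(Syz_1) = beta_2 = C(m,2) = m(m-1)/2
m=23
23*22/2 = 253


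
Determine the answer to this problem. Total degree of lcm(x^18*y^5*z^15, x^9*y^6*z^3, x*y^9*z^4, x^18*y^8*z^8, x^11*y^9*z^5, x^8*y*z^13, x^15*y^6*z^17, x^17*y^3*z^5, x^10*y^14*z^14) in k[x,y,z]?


lcm = componentwise max:
x: max(18,9,1,18,11,8,15,17,10)=18
y: max(5,6,9,8,9,1,6,3,14)=14
z: max(15,3,4,8,5,13,17,5,14)=17
Total=18+14+17=49


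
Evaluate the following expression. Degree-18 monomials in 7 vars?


C(d+n-1,n-1)=C(24,6)=134596


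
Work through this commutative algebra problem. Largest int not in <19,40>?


gcd(19,40)=1 => F=ab-a-b=19*40-19-40=760-59=701


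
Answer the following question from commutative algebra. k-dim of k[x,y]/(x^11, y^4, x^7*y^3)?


k[x,y]/I, I = (x^11, y^4, x^7*y^3)
Rect: 11x4=44. Corner: (11-7)x(4-3)=4.
dim = 44-4 = 40


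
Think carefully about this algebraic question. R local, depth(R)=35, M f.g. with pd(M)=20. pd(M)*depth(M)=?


pd+depth=35
depth=35-20=15
pd*depth=20*15=300


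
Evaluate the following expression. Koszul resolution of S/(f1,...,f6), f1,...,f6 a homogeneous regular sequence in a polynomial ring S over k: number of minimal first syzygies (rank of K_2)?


Regular sequence => Koszul complex is the minimal free resolution.
Syz_1 minimally generated by Koszul relations f_i*e_j - f_j*e_i (i<j): mu(Syz_1) = beta_2 = C(m,2) = m(m-1)/2
m=6
6*5/2 = 15


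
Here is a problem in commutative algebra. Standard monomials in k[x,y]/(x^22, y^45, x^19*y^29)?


k[x,y]/I, I = (x^22, y^45, x^19*y^29)
Rect: 22x45=990. Corner: (22-19)x(45-29)=48.
dim = 990-48 = 942


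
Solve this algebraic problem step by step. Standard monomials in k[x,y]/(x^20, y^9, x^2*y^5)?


k[x,y]/I, I = (x^20, y^9, x^2*y^5)
Rect: 20x9=180. Corner: (20-2)x(9-5)=72.
dim = 180-72 = 108


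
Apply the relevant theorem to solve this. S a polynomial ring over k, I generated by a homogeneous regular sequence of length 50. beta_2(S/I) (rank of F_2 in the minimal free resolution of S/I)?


Regular sequence => Koszul complex is the minimal free resolution.
Syz_1 minimally generated by Koszul relations f_i*e_j - f_j*e_i (i<j): mu(Syz_1) = beta_2 = C(m,2) = m(m-1)/2
m=50
50*49/2 = 1225


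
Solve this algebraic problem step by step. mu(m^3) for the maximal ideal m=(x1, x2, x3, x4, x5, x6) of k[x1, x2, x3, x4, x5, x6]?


Graded Nakayama: mu(m^d) = dim_k (m^d/m^(d+1)) = #degree-3 monomials in 6 vars
C(n+d-1,d)=C(8,3)=56


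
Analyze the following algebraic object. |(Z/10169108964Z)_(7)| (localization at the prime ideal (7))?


7-primary part: 10169108964=7^10*36
Size=7^10=282475249


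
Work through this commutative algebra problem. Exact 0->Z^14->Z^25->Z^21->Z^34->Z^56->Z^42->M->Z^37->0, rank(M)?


Alt sum=0:
(-1)^0*14 + (-1)^1*25 + (-1)^2*21 + (-1)^3*34 + (-1)^4*56 + (-1)^5*42 + (-1)^6*? + (-1)^7*37=0
rank(M)=47


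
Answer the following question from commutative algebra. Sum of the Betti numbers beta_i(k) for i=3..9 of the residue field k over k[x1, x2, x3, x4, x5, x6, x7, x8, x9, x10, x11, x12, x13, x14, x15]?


Koszul resolution: beta_i(k)=C(n,i), n=15
C(15,3)=455, C(15,4)=1365, C(15,5)=3003, C(15,6)=5005, C(15,7)=6435, C(15,8)=6435, C(15,9)=5005
Sum=27703


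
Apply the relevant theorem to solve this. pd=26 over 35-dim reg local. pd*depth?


pd+depth=35
depth=35-26=9
pd*depth=26*9=234


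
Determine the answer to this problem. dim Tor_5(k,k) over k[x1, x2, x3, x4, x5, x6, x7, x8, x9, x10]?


Koszul: C(n,i)=C(10,5)=252


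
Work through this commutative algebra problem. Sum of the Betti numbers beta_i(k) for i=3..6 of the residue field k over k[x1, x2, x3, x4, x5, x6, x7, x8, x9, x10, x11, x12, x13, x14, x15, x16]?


Koszul resolution: beta_i(k)=C(n,i), n=16
C(16,3)=560, C(16,4)=1820, C(16,5)=4368, C(16,6)=8008
Sum=14756


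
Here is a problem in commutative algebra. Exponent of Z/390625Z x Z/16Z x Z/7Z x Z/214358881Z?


Exponent = lcm of the cyclic orders; pairwise coprime => product.
5^8*2^4*7^1*11^8=390625*16*7*214358881=9378201043750000


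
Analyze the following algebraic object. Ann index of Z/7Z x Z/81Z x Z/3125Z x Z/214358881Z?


Exponent = lcm of the cyclic orders; pairwise coprime => product.
7^1*3^4*5^5*11^8=7*81*3125*214358881=379817142271875


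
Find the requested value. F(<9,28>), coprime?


gcd(9,28)=1 => F=ab-a-b=9*28-9-28=252-37=215


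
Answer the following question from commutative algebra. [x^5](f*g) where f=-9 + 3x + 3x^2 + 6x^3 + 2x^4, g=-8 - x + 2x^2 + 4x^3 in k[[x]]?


[x^5] = sum a_i*b_j, i+j=5
  3*4=12
  6*2=12
  2*-1=-2
Sum=22


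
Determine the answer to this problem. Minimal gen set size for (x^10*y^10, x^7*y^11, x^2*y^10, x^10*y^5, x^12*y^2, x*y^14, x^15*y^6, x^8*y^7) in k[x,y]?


Remove redundant (divisible by others).
x^10*y^10 redundant.
x^15*y^6 redundant.
x^7*y^11 redundant.
Min: x^12*y^2, x^10*y^5, x^8*y^7, x^2*y^10, x*y^14
Count=5


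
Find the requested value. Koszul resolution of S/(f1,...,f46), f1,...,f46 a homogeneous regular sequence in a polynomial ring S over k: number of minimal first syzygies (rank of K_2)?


Regular sequence => Koszul complex is the minimal free resolution.
Syz_1 minimally generated by Koszul relations f_i*e_j - f_j*e_i (i<j): mu(Syz_1) = beta_2 = C(m,2) = m(m-1)/2
m=46
46*45/2 = 1035


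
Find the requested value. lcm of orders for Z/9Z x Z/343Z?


Exponent = lcm of the cyclic orders; pairwise coprime => product.
3^2*7^3=9*343=3087


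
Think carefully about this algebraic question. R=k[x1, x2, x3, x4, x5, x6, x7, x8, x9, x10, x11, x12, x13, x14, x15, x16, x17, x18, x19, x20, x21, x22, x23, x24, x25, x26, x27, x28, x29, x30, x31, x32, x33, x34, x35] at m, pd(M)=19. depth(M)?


pd+depth=depth(R)=35
depth=35-19=16


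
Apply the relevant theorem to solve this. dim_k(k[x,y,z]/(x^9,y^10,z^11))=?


Basis: x^iy^jz^k, i<9,j<10,k<11
9*10*11=990


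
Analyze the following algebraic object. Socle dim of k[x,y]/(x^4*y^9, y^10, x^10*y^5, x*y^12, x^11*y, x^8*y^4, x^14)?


Socle = ann(m) = span of standard monomials u with x*u, y*u in I (staircase corners).
Redundant generators: x*y^12, x^10*y^5
Minimal generators: x^14, x^11*y, x^8*y^4, x^4*y^9, y^10
Corners: x^3y^9, x^7y^8, x^10y^3, x^13
Socle dim=4


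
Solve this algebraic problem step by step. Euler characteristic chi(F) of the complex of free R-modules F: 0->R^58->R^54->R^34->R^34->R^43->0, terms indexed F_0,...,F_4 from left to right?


chi = sum (-1)^i * rank:
(-1)^0*58=58
(-1)^1*54=-54
(-1)^2*34=34
(-1)^3*34=-34
(-1)^4*43=43
chi=47


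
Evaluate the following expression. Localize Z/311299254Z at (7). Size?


7-primary part: 311299254=7^8*54
Size=7^8=5764801


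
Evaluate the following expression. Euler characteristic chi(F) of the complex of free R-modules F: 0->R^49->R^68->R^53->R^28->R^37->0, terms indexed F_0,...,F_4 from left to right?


chi = sum (-1)^i * rank:
(-1)^0*49=49
(-1)^1*68=-68
(-1)^2*53=53
(-1)^3*28=-28
(-1)^4*37=37
chi=43


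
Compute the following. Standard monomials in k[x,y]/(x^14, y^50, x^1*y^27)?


k[x,y]/I, I = (x^14, y^50, x^1*y^27)
Rect: 14x50=700. Corner: (14-1)x(50-27)=299.
dim = 700-299 = 401


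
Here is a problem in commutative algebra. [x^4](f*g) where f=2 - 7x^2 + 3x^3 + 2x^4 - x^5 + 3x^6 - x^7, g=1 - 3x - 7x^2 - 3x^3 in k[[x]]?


[x^4] = sum a_i*b_j, i+j=4
  -7*-7=49
  3*-3=-9
  2*1=2
Sum=42


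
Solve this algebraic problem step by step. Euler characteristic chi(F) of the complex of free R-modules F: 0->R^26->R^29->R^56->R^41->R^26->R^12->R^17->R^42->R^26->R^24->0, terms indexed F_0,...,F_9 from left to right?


chi = sum (-1)^i * rank:
(-1)^0*26=26
(-1)^1*29=-29
(-1)^2*56=56
(-1)^3*41=-41
(-1)^4*26=26
(-1)^5*12=-12
(-1)^6*17=17
(-1)^7*42=-42
(-1)^8*26=26
(-1)^9*24=-24
chi=3


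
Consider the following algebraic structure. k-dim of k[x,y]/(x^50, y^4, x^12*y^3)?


k[x,y]/I, I = (x^50, y^4, x^12*y^3)
Rect: 50x4=200. Corner: (50-12)x(4-3)=38.
dim = 200-38 = 162


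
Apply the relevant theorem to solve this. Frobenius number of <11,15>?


gcd(11,15)=1 => F=ab-a-b=11*15-11-15=165-26=139


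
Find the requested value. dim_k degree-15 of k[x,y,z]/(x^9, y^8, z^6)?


Need i<9, j<8, k<6 with i+j+k=15.
For each i, j ranges over max(0,15-i-5)..min(7,15-i):
  i=0: j in [10,7] -> 0
  i=1: j in [9,7] -> 0
  i=2: j in [8,7] -> 0
  i=3: j in [7,7] -> 1
  i=4: j in [6,7] -> 2
  i=5: j in [5,7] -> 3
  i=6: j in [4,7] -> 4
  i=7: j in [3,7] -> 5
  i=8: j in [2,7] -> 6
H(15) = 0+0+0+1+2+3+4+5+6 = 21


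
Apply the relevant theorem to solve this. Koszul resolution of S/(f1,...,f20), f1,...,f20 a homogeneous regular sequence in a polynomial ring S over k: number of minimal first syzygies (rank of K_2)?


Regular sequence => Koszul complex is the minimal free resolution.
Syz_1 minimally generated by Koszul relations f_i*e_j - f_j*e_i (i<j): mu(Syz_1) = beta_2 = C(m,2) = m(m-1)/2
m=20
20*19/2 = 190


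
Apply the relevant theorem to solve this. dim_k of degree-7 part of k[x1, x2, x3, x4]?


C(d+n-1,n-1)=C(10,3)=120


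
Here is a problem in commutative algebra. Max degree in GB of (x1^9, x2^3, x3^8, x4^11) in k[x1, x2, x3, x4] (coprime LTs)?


Pure powers, coprime LTs => already GB.
Degrees: 9, 3, 8, 11
Max=11


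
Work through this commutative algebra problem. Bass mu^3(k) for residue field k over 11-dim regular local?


C(n,i)=C(11,3)=165


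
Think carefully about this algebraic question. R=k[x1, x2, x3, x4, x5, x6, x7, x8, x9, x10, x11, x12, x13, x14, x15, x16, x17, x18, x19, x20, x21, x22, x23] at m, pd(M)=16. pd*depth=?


pd+depth=23
depth=23-16=7
pd*depth=16*7=112


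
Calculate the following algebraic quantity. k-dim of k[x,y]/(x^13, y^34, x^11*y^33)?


k[x,y]/I, I = (x^13, y^34, x^11*y^33)
Rect: 13x34=442. Corner: (13-11)x(34-33)=2.
dim = 442-2 = 440


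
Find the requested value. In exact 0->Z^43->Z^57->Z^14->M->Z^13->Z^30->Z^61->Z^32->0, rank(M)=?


Alt sum=0:
(-1)^0*43 + (-1)^1*57 + (-1)^2*14 + (-1)^3*? + (-1)^4*13 + (-1)^5*30 + (-1)^6*61 + (-1)^7*32=0
rank(M)=12


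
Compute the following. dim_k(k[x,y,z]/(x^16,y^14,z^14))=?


Basis: x^iy^jz^k, i<16,j<14,k<14
16*14*14=3136


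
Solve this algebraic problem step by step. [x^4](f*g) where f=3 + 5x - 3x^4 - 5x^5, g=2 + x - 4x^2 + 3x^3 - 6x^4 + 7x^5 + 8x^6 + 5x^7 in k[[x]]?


[x^4] = sum a_i*b_j, i+j=4
  3*-6=-18
  5*3=15
  -3*2=-6
Sum=-9


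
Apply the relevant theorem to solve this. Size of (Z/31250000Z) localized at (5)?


5-primary part: 31250000=5^9*16
Size=5^9=1953125


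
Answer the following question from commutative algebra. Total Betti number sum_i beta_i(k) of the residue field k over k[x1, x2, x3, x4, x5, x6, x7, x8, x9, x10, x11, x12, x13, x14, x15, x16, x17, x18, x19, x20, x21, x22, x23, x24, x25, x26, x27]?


Koszul resolution: beta_i(k)=C(n,i), n=27
sum_i C(27,i) = 2^27 = 134217728


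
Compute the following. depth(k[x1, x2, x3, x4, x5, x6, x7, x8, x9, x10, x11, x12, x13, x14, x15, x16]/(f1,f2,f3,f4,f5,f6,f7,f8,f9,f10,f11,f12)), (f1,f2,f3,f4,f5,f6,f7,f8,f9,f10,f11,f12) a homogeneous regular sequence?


depth(R)=16
depth(R/I)=16-12=4


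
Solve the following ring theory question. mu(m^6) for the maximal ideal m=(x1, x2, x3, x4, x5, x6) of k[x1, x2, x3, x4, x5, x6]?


Graded Nakayama: mu(m^d) = dim_k (m^d/m^(d+1)) = #degree-6 monomials in 6 vars
C(n+d-1,d)=C(11,6)=462


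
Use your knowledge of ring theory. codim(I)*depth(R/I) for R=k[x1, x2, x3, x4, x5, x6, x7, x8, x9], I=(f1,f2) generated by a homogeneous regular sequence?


codim=2, depth=dim(R/I)=9-2=7
Product=2*7=14


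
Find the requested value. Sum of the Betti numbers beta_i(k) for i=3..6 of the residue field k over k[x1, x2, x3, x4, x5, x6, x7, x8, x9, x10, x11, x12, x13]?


Koszul resolution: beta_i(k)=C(n,i), n=13
C(13,3)=286, C(13,4)=715, C(13,5)=1287, C(13,6)=1716
Sum=4004


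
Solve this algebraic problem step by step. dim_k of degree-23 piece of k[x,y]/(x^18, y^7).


k[x,y], I = (x^18, y^7), d = 23
Need i < 18 and d-i < 7.
Range: 17 <= i <= 17.
H(23) = 1


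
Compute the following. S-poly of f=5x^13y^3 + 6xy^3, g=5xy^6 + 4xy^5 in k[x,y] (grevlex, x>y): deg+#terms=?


LT(f)=5x^13y^3, LT(g)=5xy^6
lcm(LM)=x^13y^6
S(f,g) (scaled by 25 to clear denominators) = 5y^3*f - 5x^12*g = -20x^13y^5 + 30xy^6
2 terms, deg 18.
18+2=20


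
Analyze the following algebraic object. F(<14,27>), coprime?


gcd(14,27)=1 => F=ab-a-b=14*27-14-27=378-41=337


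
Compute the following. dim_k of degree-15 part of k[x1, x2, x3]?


C(d+n-1,n-1)=C(17,2)=136


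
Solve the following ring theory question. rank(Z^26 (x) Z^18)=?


rank(M(x)N) = rank(M)*rank(N)
26*18 = 468


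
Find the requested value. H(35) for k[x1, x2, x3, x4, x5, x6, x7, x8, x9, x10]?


C(d+n-1,n-1)=C(44,9)=708930508


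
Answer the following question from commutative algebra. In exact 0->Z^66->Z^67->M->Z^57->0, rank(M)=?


Alt sum=0:
(-1)^0*66 + (-1)^1*67 + (-1)^2*? + (-1)^3*57=0
rank(M)=58


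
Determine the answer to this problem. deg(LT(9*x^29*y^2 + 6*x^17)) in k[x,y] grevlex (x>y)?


LT: 9*x^29*y^2
deg_x=29, deg_y=2
Total=29+2=31


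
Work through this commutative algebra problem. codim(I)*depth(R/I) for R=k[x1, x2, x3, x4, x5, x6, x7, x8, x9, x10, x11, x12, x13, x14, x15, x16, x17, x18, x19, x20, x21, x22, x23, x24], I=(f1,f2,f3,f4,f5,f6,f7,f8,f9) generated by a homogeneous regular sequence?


codim=9, depth=dim(R/I)=24-9=15
Product=9*15=135


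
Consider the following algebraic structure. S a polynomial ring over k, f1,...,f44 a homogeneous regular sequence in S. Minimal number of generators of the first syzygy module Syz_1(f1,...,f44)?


Regular sequence => Koszul complex is the minimal free resolution.
Syz_1 minimally generated by Koszul relations f_i*e_j - f_j*e_i (i<j): mu(Syz_1) = beta_2 = C(m,2) = m(m-1)/2
m=44
44*43/2 = 946


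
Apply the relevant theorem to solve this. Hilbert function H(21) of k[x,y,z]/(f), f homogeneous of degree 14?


C(23,2)-C(9,2)=253-36=217


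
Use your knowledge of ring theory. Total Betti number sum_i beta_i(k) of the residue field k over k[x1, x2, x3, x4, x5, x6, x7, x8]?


Koszul resolution: beta_i(k)=C(n,i), n=8
sum_i C(8,i) = 2^8 = 256


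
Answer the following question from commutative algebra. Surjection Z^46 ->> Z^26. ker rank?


rank(ker) = 46-26 = 20


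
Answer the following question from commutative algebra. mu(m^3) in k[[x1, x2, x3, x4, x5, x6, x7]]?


C(n+d-1,d)=C(9,3)=84


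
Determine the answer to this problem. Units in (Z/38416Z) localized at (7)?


Local ring = Z/2401Z.
phi(2401) = 7^3*(7-1) = 2058


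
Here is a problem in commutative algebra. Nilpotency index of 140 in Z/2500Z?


140^k mod 2500:
k=1: 140
k=2: 2100
k=3: 1500
k=4: 0
First zero at k = 4


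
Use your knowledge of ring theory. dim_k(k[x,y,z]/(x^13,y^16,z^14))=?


Basis: x^iy^jz^k, i<13,j<16,k<14
13*16*14=2912


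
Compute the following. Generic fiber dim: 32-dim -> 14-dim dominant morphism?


dim(fiber)=dim(X)-dim(Y)=32-14=18


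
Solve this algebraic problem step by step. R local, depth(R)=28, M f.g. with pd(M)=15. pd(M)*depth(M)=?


pd+depth=28
depth=28-15=13
pd*depth=15*13=195


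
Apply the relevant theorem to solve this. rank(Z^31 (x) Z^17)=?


rank(M(x)N) = rank(M)*rank(N)
31*17 = 527


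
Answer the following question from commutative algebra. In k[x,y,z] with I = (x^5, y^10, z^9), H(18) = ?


Need i<5, j<10, k<9 with i+j+k=18.
For each i, j ranges over max(0,18-i-8)..min(9,18-i):
  i=0: j in [10,9] -> 0
  i=1: j in [9,9] -> 1
  i=2: j in [8,9] -> 2
  i=3: j in [7,9] -> 3
  i=4: j in [6,9] -> 4
H(18) = 0+1+2+3+4 = 10


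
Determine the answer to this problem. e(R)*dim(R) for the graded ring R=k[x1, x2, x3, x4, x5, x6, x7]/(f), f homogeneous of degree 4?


e(R)=deg(f)=4, dim(R)=7-1=6
e*dim=4*6=24


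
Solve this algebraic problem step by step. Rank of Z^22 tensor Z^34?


rank(M(x)N) = rank(M)*rank(N)
22*34 = 748


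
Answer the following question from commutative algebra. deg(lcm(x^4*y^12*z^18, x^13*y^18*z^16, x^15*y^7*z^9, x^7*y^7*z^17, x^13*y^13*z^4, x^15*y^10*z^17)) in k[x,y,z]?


lcm = componentwise max:
x: max(4,13,15,7,13,15)=15
y: max(12,18,7,7,13,10)=18
z: max(18,16,9,17,4,17)=18
Total=15+18+18=51


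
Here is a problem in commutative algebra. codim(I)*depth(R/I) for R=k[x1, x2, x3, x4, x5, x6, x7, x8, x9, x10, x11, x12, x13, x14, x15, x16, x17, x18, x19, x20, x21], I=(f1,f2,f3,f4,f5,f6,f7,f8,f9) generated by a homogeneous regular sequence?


codim=9, depth=dim(R/I)=21-9=12
Product=9*12=108


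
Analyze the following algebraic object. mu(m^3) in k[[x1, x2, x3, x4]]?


C(n+d-1,d)=C(6,3)=20


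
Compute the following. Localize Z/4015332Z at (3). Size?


3-primary part: 4015332=3^10*68
Size=3^10=59049


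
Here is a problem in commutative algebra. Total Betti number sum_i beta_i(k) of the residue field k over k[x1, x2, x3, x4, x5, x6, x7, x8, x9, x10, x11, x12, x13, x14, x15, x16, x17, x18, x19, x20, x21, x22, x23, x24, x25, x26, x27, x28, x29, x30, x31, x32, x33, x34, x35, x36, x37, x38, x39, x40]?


Koszul resolution: beta_i(k)=C(n,i), n=40
sum_i C(40,i) = 2^40 = 1099511627776


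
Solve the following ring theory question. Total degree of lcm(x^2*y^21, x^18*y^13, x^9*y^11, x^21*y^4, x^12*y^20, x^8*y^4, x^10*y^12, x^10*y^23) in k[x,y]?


lcm = componentwise max:
x: max(2,18,9,21,12,8,10,10)=21
y: max(21,13,11,4,20,4,12,23)=23
Total=21+23=44


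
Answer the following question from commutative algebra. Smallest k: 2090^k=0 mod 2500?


2090^k mod 2500:
k=1: 2090
k=2: 600
k=3: 1500
k=4: 0
First zero at k = 4


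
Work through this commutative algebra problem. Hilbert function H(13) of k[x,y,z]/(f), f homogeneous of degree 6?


C(15,2)-C(9,2)=105-36=69


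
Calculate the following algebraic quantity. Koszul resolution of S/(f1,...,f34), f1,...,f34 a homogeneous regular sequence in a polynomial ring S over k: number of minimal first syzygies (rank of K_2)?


Regular sequence => Koszul complex is the minimal free resolution.
Syz_1 minimally generated by Koszul relations f_i*e_j - f_j*e_i (i<j): mu(Syz_1) = beta_2 = C(m,2) = m(m-1)/2
m=34
34*33/2 = 561


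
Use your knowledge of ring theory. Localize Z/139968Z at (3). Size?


3-primary part: 139968=3^7*64
Size=3^7=2187


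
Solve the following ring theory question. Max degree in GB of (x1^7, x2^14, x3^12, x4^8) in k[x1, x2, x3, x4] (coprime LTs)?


Pure powers, coprime LTs => already GB.
Degrees: 7, 14, 12, 8
Max=14


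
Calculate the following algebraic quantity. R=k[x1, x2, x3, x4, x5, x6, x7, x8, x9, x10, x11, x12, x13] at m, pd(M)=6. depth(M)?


pd+depth=depth(R)=13
depth=13-6=7


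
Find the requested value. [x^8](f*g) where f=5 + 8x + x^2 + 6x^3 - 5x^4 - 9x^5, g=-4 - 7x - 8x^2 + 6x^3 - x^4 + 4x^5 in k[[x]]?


[x^8] = sum a_i*b_j, i+j=8
  6*4=24
  -5*-1=5
  -9*6=-54
Sum=-25


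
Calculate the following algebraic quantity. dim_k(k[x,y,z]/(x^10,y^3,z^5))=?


Basis: x^iy^jz^k, i<10,j<3,k<5
10*3*5=150


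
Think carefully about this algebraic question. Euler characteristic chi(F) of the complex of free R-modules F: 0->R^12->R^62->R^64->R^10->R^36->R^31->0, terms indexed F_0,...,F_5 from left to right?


chi = sum (-1)^i * rank:
(-1)^0*12=12
(-1)^1*62=-62
(-1)^2*64=64
(-1)^3*10=-10
(-1)^4*36=36
(-1)^5*31=-31
chi=9


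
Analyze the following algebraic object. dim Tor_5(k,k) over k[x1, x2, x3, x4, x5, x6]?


Koszul: C(n,i)=C(6,5)=6


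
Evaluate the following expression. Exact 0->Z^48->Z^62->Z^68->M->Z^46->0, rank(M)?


Alt sum=0:
(-1)^0*48 + (-1)^1*62 + (-1)^2*68 + (-1)^3*? + (-1)^4*46=0
rank(M)=100


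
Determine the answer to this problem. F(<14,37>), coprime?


gcd(14,37)=1 => F=ab-a-b=14*37-14-37=518-51=467


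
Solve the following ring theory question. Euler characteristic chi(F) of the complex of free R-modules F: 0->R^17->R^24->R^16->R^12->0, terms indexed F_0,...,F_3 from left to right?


chi = sum (-1)^i * rank:
(-1)^0*17=17
(-1)^1*24=-24
(-1)^2*16=16
(-1)^3*12=-12
chi=-3


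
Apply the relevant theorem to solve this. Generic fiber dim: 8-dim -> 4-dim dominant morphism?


dim(fiber)=dim(X)-dim(Y)=8-4=4


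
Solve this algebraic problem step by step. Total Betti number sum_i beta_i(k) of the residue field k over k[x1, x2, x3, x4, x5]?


Koszul resolution: beta_i(k)=C(n,i), n=5
sum_i C(5,i) = 2^5 = 32


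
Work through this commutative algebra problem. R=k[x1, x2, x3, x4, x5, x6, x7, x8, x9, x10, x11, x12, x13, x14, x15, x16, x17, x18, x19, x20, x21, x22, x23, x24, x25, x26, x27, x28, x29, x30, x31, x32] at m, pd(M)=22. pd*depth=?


pd+depth=32
depth=32-22=10
pd*depth=22*10=220


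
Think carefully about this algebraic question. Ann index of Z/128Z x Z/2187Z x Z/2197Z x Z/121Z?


Exponent = lcm of the cyclic orders; pairwise coprime => product.
2^7*3^7*13^3*11^2=128*2187*2197*121=74417346432


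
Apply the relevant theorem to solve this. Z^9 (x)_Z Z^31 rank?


rank(M(x)N) = rank(M)*rank(N)
9*31 = 279


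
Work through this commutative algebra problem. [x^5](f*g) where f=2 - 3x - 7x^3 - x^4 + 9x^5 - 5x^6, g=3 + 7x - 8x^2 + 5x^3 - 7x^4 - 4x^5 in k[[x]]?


[x^5] = sum a_i*b_j, i+j=5
  2*-4=-8
  -3*-7=21
  -7*-8=56
  -1*7=-7
  9*3=27
Sum=89


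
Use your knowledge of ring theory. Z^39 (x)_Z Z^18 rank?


rank(M(x)N) = rank(M)*rank(N)
39*18 = 702


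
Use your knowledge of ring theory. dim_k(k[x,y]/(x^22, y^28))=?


Basis: x^i*y^j, i<22, j<28
22*28=616


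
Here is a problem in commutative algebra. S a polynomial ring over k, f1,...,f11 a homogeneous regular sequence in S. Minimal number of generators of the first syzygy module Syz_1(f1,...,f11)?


Regular sequence => Koszul complex is the minimal free resolution.
Syz_1 minimally generated by Koszul relations f_i*e_j - f_j*e_i (i<j): mu(Syz_1) = beta_2 = C(m,2) = m(m-1)/2
m=11
11*10/2 = 55


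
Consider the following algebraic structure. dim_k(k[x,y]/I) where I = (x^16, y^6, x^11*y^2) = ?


k[x,y]/I, I = (x^16, y^6, x^11*y^2)
Rect: 16x6=96. Corner: (16-11)x(6-2)=20.
dim = 96-20 = 76


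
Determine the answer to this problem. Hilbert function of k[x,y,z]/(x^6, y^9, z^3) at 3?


Need i<6, j<9, k<3 with i+j+k=3.
For each i, j ranges over max(0,3-i-2)..min(8,3-i):
  i=0: j in [1,3] -> 3
  i=1: j in [0,2] -> 3
  i=2: j in [0,1] -> 2
  i=3: j in [0,0] -> 1
H(3) = 3+3+2+1 = 9


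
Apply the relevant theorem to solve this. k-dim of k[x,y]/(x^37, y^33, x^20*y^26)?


k[x,y]/I, I = (x^37, y^33, x^20*y^26)
Rect: 37x33=1221. Corner: (37-20)x(33-26)=119.
dim = 1221-119 = 1102


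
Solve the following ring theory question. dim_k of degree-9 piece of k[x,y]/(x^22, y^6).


k[x,y], I = (x^22, y^6), d = 9
Need i < 22 and d-i < 6.
Range: 4 <= i <= 9.
H(9) = 6


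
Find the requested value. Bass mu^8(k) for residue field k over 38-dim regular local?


C(n,i)=C(38,8)=48903492


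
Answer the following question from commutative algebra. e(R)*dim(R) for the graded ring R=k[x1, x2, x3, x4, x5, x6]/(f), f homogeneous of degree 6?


e(R)=deg(f)=6, dim(R)=6-1=5
e*dim=6*5=30


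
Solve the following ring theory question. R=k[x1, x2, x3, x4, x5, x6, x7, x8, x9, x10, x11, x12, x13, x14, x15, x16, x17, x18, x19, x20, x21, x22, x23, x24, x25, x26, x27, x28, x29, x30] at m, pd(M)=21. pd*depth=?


pd+depth=30
depth=30-21=9
pd*depth=21*9=189


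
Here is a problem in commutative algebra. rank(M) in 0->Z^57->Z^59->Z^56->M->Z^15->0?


Alt sum=0:
(-1)^0*57 + (-1)^1*59 + (-1)^2*56 + (-1)^3*? + (-1)^4*15=0
rank(M)=69


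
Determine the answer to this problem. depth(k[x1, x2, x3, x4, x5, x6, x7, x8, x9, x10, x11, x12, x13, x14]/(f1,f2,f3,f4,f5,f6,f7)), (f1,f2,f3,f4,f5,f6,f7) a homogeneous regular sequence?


depth(R)=14
depth(R/I)=14-7=7


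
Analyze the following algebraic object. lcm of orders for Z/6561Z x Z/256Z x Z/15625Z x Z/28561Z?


Exponent = lcm of the cyclic orders; pairwise coprime => product.
3^8*2^8*5^6*13^4=6561*256*15625*28561=749554884000000


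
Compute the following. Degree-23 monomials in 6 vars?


C(d+n-1,n-1)=C(28,5)=98280


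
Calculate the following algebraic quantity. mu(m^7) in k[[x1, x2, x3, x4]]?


C(n+d-1,d)=C(10,7)=120


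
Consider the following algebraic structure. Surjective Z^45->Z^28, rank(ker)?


rank(ker) = 45-28 = 17


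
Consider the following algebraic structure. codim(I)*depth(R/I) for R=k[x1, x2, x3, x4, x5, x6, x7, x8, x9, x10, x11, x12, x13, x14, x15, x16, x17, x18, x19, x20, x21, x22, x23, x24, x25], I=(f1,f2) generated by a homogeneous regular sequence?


codim=2, depth=dim(R/I)=25-2=23
Product=2*23=46


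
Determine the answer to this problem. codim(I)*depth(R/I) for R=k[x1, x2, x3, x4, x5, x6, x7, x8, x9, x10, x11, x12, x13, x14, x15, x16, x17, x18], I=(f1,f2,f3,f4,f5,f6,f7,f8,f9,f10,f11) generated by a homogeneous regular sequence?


codim=11, depth=dim(R/I)=18-11=7
Product=11*7=77


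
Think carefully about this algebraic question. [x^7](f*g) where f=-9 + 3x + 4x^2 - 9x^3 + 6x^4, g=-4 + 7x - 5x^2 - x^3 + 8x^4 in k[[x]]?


[x^7] = sum a_i*b_j, i+j=7
  -9*8=-72
  6*-1=-6
Sum=-78


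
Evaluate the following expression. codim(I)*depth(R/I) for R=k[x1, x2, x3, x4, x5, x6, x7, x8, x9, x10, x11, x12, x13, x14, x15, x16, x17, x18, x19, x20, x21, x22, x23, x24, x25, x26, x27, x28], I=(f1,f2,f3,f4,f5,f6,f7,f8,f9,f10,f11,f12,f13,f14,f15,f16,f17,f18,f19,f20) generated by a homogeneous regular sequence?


codim=20, depth=dim(R/I)=28-20=8
Product=20*8=160


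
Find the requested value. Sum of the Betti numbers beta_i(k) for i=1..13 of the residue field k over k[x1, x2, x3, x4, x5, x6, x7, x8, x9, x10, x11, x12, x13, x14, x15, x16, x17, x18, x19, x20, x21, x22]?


Koszul resolution: beta_i(k)=C(n,i), n=22
C(22,1)=22, C(22,2)=231, C(22,3)=1540, C(22,4)=7315, C(22,5)=26334, C(22,6)=74613, C(22,7)=170544, C(22,8)=319770, C(22,9)=497420, C(22,10)=646646, C(22,11)=705432, C(22,12)=646646, C(22,13)=497420
Sum=3593933


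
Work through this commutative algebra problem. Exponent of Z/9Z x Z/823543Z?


Exponent = lcm of the cyclic orders; pairwise coprime => product.
3^2*7^7=9*823543=7411887


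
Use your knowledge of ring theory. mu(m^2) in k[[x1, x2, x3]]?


C(n+d-1,d)=C(4,2)=6


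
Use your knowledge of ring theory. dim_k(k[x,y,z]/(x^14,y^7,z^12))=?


Basis: x^iy^jz^k, i<14,j<7,k<12
14*7*12=1176


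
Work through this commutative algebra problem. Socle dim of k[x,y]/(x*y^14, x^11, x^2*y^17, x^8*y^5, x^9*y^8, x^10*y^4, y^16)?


Socle = ann(m) = span of standard monomials u with x*u, y*u in I (staircase corners).
Redundant generators: x^2*y^17, x^9*y^8
Minimal generators: x^11, x^10*y^4, x^8*y^5, x*y^14, y^16
Corners: y^15, x^7y^13, x^9y^4, x^10y^3
Socle dim=4


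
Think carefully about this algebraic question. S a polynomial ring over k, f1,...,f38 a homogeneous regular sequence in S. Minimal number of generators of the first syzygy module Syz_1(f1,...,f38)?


Regular sequence => Koszul complex is the minimal free resolution.
Syz_1 minimally generated by Koszul relations f_i*e_j - f_j*e_i (i<j): mu(Syz_1) = beta_2 = C(m,2) = m(m-1)/2
m=38
38*37/2 = 703


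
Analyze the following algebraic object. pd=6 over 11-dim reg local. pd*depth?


pd+depth=11
depth=11-6=5
pd*depth=6*5=30


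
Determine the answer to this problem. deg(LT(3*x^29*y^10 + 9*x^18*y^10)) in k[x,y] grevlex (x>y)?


LT: 3*x^29*y^10
deg_x=29, deg_y=10
Total=29+10=39


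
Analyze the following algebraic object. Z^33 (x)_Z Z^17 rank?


rank(M(x)N) = rank(M)*rank(N)
33*17 = 561


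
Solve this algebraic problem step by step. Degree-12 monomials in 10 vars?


C(d+n-1,n-1)=C(21,9)=293930


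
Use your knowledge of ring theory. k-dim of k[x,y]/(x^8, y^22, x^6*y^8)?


k[x,y]/I, I = (x^8, y^22, x^6*y^8)
Rect: 8x22=176. Corner: (8-6)x(22-8)=28.
dim = 176-28 = 148


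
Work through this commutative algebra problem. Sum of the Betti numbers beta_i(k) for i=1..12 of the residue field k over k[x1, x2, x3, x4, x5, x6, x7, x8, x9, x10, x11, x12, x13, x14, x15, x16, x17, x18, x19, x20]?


Koszul resolution: beta_i(k)=C(n,i), n=20
C(20,1)=20, C(20,2)=190, C(20,3)=1140, C(20,4)=4845, C(20,5)=15504, C(20,6)=38760, C(20,7)=77520, C(20,8)=125970, C(20,9)=167960, C(20,10)=184756, C(20,11)=167960, C(20,12)=125970
Sum=910595


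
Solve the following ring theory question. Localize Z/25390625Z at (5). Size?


5-primary part: 25390625=5^9*13
Size=5^9=1953125


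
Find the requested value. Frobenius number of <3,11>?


gcd(3,11)=1 => F=ab-a-b=3*11-3-11=33-14=19


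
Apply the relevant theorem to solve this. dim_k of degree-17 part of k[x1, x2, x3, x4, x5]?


C(d+n-1,n-1)=C(21,4)=5985


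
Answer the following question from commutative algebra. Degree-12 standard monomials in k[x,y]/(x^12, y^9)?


k[x,y], I = (x^12, y^9), d = 12
Need i < 12 and d-i < 9.
Range: 4 <= i <= 11.
H(12) = 8


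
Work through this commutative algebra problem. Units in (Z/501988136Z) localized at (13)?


Local ring = Z/62748517Z.
phi(62748517) = 13^6*(13-1) = 57921708


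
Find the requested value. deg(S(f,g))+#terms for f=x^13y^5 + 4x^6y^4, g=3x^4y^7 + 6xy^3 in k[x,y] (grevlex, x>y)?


LT(f)=x^13y^5, LT(g)=3x^4y^7
lcm(LM)=x^13y^7
S(f,g) (scaled by 3 to clear denominators) = 3y^2*f - x^9*g = -6x^10y^3 + 12x^6y^6
2 terms, deg 13.
13+2=15


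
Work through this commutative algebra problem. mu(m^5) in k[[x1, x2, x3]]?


C(n+d-1,d)=C(7,5)=21


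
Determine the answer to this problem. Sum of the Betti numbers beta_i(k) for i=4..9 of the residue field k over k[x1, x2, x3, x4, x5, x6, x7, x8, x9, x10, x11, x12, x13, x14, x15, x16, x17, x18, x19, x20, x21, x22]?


Koszul resolution: beta_i(k)=C(n,i), n=22
C(22,4)=7315, C(22,5)=26334, C(22,6)=74613, C(22,7)=170544, C(22,8)=319770, C(22,9)=497420
Sum=1095996


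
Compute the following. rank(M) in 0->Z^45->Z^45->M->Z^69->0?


Alt sum=0:
(-1)^0*45 + (-1)^1*45 + (-1)^2*? + (-1)^3*69=0
rank(M)=69


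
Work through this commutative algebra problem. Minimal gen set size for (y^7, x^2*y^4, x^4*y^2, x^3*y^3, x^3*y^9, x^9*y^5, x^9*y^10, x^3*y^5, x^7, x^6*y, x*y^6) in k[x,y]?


Remove redundant (divisible by others).
x^3*y^5 redundant.
x^9*y^10 redundant.
x^3*y^9 redundant.
x^9*y^5 redundant.
Min: x^7, x^6*y, x^4*y^2, x^3*y^3, x^2*y^4, x*y^6, y^7
Count=7


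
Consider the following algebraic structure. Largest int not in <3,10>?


gcd(3,10)=1 => F=ab-a-b=3*10-3-10=30-13=17


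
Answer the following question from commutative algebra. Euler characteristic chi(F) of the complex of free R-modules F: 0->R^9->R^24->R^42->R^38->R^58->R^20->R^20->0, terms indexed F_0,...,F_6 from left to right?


chi = sum (-1)^i * rank:
(-1)^0*9=9
(-1)^1*24=-24
(-1)^2*42=42
(-1)^3*38=-38
(-1)^4*58=58
(-1)^5*20=-20
(-1)^6*20=20
chi=47


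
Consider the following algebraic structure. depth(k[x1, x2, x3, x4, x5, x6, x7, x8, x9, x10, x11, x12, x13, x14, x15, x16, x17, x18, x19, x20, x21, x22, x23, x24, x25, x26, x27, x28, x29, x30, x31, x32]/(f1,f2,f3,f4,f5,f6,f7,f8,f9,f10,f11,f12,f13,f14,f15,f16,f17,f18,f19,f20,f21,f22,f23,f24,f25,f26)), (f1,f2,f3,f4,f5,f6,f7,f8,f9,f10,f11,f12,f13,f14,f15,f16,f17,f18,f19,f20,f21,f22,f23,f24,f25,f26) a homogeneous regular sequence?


depth(R)=32
depth(R/I)=32-26=6


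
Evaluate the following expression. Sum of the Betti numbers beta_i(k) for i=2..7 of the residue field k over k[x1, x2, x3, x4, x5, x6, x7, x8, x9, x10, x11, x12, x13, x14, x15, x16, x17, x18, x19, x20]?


Koszul resolution: beta_i(k)=C(n,i), n=20
C(20,2)=190, C(20,3)=1140, C(20,4)=4845, C(20,5)=15504, C(20,6)=38760, C(20,7)=77520
Sum=137959


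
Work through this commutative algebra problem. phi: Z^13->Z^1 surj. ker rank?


rank(ker) = 13-1 = 12


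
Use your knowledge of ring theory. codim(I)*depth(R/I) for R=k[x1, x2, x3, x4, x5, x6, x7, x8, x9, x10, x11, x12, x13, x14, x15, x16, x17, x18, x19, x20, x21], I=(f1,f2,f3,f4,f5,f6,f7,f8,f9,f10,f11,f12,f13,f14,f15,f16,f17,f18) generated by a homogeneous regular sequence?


codim=18, depth=dim(R/I)=21-18=3
Product=18*3=54


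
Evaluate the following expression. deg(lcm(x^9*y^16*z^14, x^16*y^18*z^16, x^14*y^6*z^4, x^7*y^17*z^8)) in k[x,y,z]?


lcm = componentwise max:
x: max(9,16,14,7)=16
y: max(16,18,6,17)=18
z: max(14,16,4,8)=16
Total=16+18+16=50


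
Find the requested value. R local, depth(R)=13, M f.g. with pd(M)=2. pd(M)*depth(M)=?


pd+depth=13
depth=13-2=11
pd*depth=2*11=22


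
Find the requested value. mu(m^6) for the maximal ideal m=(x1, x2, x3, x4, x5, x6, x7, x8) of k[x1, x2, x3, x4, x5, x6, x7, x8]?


Graded Nakayama: mu(m^d) = dim_k (m^d/m^(d+1)) = #degree-6 monomials in 8 vars
C(n+d-1,d)=C(13,6)=1716
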